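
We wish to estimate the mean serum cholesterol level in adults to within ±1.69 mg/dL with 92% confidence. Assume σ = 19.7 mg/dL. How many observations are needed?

n = 417

For a mean, the margin of error is E = z·σ/√n, so n = (zσ/E)².
At 92% confidence, z = 1.751.
n = (1.751 × 19.7 / 1.69)² = 416.61
Round up: n = 417.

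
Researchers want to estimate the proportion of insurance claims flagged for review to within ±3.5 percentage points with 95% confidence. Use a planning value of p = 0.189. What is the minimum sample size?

For a proportion with margin E = 0.035 at 95% confidence, z = 1.960.
n = p̂(1−p̂)(z/E)² = 0.189 × 0.811 × (1.960/0.035)² = 480.68
Round up: n = 481.

n = 481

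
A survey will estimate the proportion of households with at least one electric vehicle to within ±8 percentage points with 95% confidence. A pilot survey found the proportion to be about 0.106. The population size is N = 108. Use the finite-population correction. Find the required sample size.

For a proportion with margin E = 0.08 at 95% confidence, z = 1.960.
n = p̂(1−p̂)(z/E)² = 0.106 × 0.894 × (1.960/0.08)² = 56.88 — call this n₀.
Finite-population correction with N = 108: n = n₀ / (1 + (n₀−1)/N) = 56.88 / 1.517 = 37.50
Round up: n = 38.

38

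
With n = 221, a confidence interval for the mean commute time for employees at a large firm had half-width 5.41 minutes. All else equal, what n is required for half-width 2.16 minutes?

Margin of error scales as 1/√n, so n₂ = n₁·(E₁/E₂)².
n₂ = 221 × (5.41/2.16)² = 221 × 6.273 = 1386.33
Round up: n₂ = 1387.

1387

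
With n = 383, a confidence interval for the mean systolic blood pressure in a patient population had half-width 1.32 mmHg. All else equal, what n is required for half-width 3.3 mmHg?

62

Margin of error scales as 1/√n, so n₂ = n₁·(E₁/E₂)².
n₂ = 383 × (1.32/3.3)² = 383 × 0.16 = 61.28
Round up: n₂ = 62.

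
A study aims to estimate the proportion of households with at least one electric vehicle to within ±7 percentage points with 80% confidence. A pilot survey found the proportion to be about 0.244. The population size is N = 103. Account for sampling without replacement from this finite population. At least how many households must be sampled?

For a proportion with margin E = 0.07 at 80% confidence, z = 1.282.
n = p̂(1−p̂)(z/E)² = 0.244 × 0.756 × (1.282/0.07)² = 61.87 — call this n₀.
Finite-population correction with N = 103: n = n₀ / (1 + (n₀−1)/N) = 61.87 / 1.591 = 38.89
Round up: n = 39.

39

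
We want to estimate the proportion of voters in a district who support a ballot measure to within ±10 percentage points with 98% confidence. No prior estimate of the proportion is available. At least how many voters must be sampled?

n = 136

For a proportion with margin E = 0.1 at 98% confidence, z = 2.326.
With no prior estimate, use p = 0.5, which maximizes p(1−p) at 0.25.
n = 0.25 × (z/E)² = 0.25 × (2.326/0.1)² = 135.26
Round up: n = 136.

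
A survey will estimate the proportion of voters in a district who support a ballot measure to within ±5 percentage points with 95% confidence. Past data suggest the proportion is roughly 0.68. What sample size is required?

335

For a proportion with margin E = 0.05 at 95% confidence, z = 1.960.
n = p̂(1−p̂)(z/E)² = 0.68 × 0.32 × (1.960/0.05)² = 334.37
Round up: n = 335.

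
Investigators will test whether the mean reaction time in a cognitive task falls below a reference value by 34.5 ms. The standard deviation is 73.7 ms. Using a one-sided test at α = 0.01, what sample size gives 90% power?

60

For a one-sample z-test, n = ((z_α + z_β)·σ/δ)².
z_α = 2.326 (one-sided α = 0.01); z_β = 1.282 (power 90% → β = 0.1).
n = (3.608 × 73.7 / 34.5)² = 59.41
Round up: n = 60.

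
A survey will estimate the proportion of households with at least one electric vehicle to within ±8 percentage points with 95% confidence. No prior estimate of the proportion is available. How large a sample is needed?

151

For a proportion with margin E = 0.08 at 95% confidence, z = 1.960.
With no prior estimate, use p = 0.5, which maximizes p(1−p) at 0.25.
n = 0.25 × (z/E)² = 0.25 × (1.960/0.08)² = 150.06
Round up: n = 151.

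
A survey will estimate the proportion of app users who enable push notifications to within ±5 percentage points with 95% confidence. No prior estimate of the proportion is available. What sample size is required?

385

For a proportion with margin E = 0.05 at 95% confidence, z = 1.960.
With no prior estimate, use p = 0.5, which maximizes p(1−p) at 0.25.
n = 0.25 × (z/E)² = 0.25 × (1.960/0.05)² = 384.16
Round up: n = 385.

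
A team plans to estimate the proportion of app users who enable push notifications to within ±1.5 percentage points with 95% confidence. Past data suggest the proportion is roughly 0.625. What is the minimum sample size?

4002

For a proportion with margin E = 0.015 at 95% confidence, z = 1.960.
n = p̂(1−p̂)(z/E)² = 0.625 × 0.375 × (1.960/0.015)² = 4001.67
Round up: n = 4002.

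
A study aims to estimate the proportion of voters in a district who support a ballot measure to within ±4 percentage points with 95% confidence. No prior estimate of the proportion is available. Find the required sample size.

For a proportion with margin E = 0.04 at 95% confidence, z = 1.960.
With no prior estimate, use p = 0.5, which maximizes p(1−p) at 0.25.
n = 0.25 × (z/E)² = 0.25 × (1.960/0.04)² = 600.25
Round up: n = 601.

601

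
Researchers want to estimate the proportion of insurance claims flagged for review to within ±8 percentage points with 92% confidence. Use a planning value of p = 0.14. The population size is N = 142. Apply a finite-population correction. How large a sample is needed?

n = 42

For a proportion with margin E = 0.08 at 92% confidence, z = 1.751.
n = p̂(1−p̂)(z/E)² = 0.14 × 0.86 × (1.751/0.08)² = 57.68 — call this n₀.
Finite-population correction with N = 142: n = n₀ / (1 + (n₀−1)/N) = 57.68 / 1.399 = 41.23
Round up: n = 42.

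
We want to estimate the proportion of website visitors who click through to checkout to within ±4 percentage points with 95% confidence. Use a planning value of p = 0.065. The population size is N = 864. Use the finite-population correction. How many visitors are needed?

For a proportion with margin E = 0.04 at 95% confidence, z = 1.960.
n = p̂(1−p̂)(z/E)² = 0.065 × 0.935 × (1.960/0.04)² = 145.92 — call this n₀.
Finite-population correction with N = 864: n = n₀ / (1 + (n₀−1)/N) = 145.92 / 1.168 = 124.93
Round up: n = 125.

n = 125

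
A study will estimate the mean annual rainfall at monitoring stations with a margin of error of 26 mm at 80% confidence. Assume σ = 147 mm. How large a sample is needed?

For a mean, the margin of error is E = z·σ/√n, so n = (zσ/E)².
At 80% confidence, z = 1.282.
n = (1.282 × 147 / 26)² = 52.54
Round up: n = 53.

53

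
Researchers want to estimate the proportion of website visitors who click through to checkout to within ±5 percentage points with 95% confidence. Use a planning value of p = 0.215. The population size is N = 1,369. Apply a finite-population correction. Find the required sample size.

For a proportion with margin E = 0.05 at 95% confidence, z = 1.960.
n = p̂(1−p̂)(z/E)² = 0.215 × 0.785 × (1.960/0.05)² = 259.35 — call this n₀.
Finite-population correction with N = 1,369: n = n₀ / (1 + (n₀−1)/N) = 259.35 / 1.189 = 218.12
Round up: n = 219.

219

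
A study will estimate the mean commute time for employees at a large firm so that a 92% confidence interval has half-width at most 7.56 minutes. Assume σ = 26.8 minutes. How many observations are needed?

For a mean, the margin of error is E = z·σ/√n, so n = (zσ/E)².
At 92% confidence, z = 1.751.
n = (1.751 × 26.8 / 7.56)² = 38.53
Round up: n = 39.

39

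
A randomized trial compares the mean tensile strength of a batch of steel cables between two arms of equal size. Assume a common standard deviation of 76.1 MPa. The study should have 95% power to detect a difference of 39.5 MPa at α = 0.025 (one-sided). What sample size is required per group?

97 per group

For two equal groups, n per group = 2·((z_α + z_β)·σ/δ)².
z_α = 1.960; z_β = 1.645 (power 95%).
n = 2 × (3.605 × 76.1 / 39.5)² = 2 × 48.24 = 96.48
Round up: n = 97 per group.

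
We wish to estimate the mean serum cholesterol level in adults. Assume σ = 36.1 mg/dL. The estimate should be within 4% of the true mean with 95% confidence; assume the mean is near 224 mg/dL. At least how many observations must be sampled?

63

For a mean, the margin of error is E = z·σ/√n, so n = (zσ/E)².
At 95% confidence, z = 1.960.
E = 4% of 224 = 8.96 mg/dL.
n = (1.960 × 36.1 / 8.96)² = 62.36
Round up: n = 63.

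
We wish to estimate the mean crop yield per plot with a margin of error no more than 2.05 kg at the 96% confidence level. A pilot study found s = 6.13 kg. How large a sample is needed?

38

For a mean, the margin of error is E = z·σ/√n, so n = (zσ/E)².
At 96% confidence, z = 2.054.
n = (2.054 × 6.13 / 2.05)² = 37.72
Round up: n = 38.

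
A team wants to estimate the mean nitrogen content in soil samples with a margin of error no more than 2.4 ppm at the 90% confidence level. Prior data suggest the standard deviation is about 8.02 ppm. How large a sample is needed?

For a mean, the margin of error is E = z·σ/√n, so n = (zσ/E)².
At 90% confidence, z = 1.645.
n = (1.645 × 8.02 / 2.4)² = 30.22
Round up: n = 31.

31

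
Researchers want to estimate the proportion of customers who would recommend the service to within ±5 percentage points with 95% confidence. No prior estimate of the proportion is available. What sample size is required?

n = 385

For a proportion with margin E = 0.05 at 95% confidence, z = 1.960.
With no prior estimate, use p = 0.5, which maximizes p(1−p) at 0.25.
n = 0.25 × (z/E)² = 0.25 × (1.960/0.05)² = 384.16
Round up: n = 385.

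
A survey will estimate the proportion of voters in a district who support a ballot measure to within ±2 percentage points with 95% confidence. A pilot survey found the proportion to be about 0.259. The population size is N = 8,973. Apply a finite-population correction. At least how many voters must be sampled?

For a proportion with margin E = 0.02 at 95% confidence, z = 1.960.
n = p̂(1−p̂)(z/E)² = 0.259 × 0.741 × (1.960/0.02)² = 1843.19 — call this n₀.
Finite-population correction with N = 8,973: n = n₀ / (1 + (n₀−1)/N) = 1843.19 / 1.205 = 1529.62
Round up: n = 1530.

1530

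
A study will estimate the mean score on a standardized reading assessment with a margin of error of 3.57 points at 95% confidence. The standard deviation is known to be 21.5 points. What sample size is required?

For a mean, the margin of error is E = z·σ/√n, so n = (zσ/E)².
At 95% confidence, z = 1.960.
n = (1.960 × 21.5 / 3.57)² = 139.33
Round up: n = 140.

140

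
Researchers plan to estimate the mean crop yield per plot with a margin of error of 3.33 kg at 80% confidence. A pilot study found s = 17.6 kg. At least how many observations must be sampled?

n = 46

For a mean, the margin of error is E = z·σ/√n, so n = (zσ/E)².
At 80% confidence, z = 1.282.
n = (1.282 × 17.6 / 3.33)² = 45.91
Round up: n = 46.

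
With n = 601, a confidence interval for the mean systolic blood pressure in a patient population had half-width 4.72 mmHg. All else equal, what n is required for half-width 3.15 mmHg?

1350

Margin of error scales as 1/√n, so n₂ = n₁·(E₁/E₂)².
n₂ = 601 × (4.72/3.15)² = 601 × 2.245 = 1349.25
Round up: n₂ = 1350.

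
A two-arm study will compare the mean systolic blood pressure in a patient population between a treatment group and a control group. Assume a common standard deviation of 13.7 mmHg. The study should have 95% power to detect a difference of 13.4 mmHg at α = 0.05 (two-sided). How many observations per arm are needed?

28 per group

For two equal groups, n per group = 2·((z_{α/2} + z_β)·σ/δ)².
z_{α/2} = 1.960; z_β = 1.645 (power 95%).
n = 2 × (3.605 × 13.7 / 13.4)² = 2 × 13.58 = 27.16
Round up: n = 28 per group.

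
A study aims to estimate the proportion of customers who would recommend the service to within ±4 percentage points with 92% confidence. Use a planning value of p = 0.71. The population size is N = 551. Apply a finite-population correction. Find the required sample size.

For a proportion with margin E = 0.04 at 92% confidence, z = 1.751.
n = p̂(1−p̂)(z/E)² = 0.71 × 0.29 × (1.751/0.04)² = 394.56 — call this n₀.
Finite-population correction with N = 551: n = n₀ / (1 + (n₀−1)/N) = 394.56 / 1.714 = 230.20
Round up: n = 231.

231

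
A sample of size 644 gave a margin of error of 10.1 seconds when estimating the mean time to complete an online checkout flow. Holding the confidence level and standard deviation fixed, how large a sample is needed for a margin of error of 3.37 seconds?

n = 5785

Margin of error scales as 1/√n, so n₂ = n₁·(E₁/E₂)².
n₂ = 644 × (10.1/3.37)² = 644 × 8.982 = 5784.41
Round up: n₂ = 5785.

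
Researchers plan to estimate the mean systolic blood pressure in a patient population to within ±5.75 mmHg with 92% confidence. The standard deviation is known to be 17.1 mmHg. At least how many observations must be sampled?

For a mean, the margin of error is E = z·σ/√n, so n = (zσ/E)².
At 92% confidence, z = 1.751.
n = (1.751 × 17.1 / 5.75)² = 27.12
Round up: n = 28.

28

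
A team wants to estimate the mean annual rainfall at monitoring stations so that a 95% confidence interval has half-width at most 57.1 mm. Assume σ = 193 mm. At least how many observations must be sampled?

For a mean, the margin of error is E = z·σ/√n, so n = (zσ/E)².
At 95% confidence, z = 1.960.
n = (1.960 × 193 / 57.1)² = 43.89
Round up: n = 44.

44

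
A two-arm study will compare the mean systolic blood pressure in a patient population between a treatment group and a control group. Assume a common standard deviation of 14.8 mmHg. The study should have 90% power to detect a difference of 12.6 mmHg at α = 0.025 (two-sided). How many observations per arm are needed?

35 per group

For two equal groups, n per group = 2·((z_{α/2} + z_β)·σ/δ)².
z_{α/2} = 2.241; z_β = 1.282 (power 90%).
n = 2 × (3.523 × 14.8 / 12.6)² = 2 × 17.12 = 34.24
Round up: n = 35 per group.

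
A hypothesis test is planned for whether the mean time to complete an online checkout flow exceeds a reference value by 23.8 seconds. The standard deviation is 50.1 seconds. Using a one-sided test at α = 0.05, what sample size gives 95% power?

For a one-sample z-test, n = ((z_α + z_β)·σ/δ)².
z_α = 1.645 (one-sided α = 0.05); z_β = 1.645 (power 95% → β = 0.05).
n = (3.290 × 50.1 / 23.8)² = 47.96
Round up: n = 48.

48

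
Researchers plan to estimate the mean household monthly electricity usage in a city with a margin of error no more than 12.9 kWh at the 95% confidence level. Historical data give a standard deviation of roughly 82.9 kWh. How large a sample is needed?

For a mean, the margin of error is E = z·σ/√n, so n = (zσ/E)².
At 95% confidence, z = 1.960.
n = (1.960 × 82.9 / 12.9)² = 158.65
Round up: n = 159.

n = 159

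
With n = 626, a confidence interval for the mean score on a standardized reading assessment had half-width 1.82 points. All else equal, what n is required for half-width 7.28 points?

40

Margin of error scales as 1/√n, so n₂ = n₁·(E₁/E₂)².
n₂ = 626 × (1.82/7.28)² = 626 × 0.0625 = 39.12
Round up: n₂ = 40.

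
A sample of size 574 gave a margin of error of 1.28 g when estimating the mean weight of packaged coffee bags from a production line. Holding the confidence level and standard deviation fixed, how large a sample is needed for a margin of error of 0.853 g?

Margin of error scales as 1/√n, so n₂ = n₁·(E₁/E₂)².
n₂ = 574 × (1.28/0.853)² = 574 × 2.252 = 1292.65
Round up: n₂ = 1293.

n = 1293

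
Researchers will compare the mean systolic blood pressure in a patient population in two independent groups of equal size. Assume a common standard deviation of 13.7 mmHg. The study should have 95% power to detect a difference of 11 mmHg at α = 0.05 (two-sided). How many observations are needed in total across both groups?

For two equal groups, n per group = 2·((z_{α/2} + z_β)·σ/δ)².
z_{α/2} = 1.960; z_β = 1.645 (power 95%).
n = 2 × (3.605 × 13.7 / 11)² = 2 × 20.16 = 40.32
Round up: n = 41 per group.
Total across both groups: 2 × 41 = 82.

82 total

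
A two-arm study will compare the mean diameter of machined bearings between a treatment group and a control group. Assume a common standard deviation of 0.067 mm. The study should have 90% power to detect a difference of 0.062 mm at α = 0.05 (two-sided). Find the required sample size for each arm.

For two equal groups, n per group = 2·((z_{α/2} + z_β)·σ/δ)².
z_{α/2} = 1.960; z_β = 1.282 (power 90%).
n = 2 × (3.242 × 0.067 / 0.062)² = 2 × 12.27 = 24.54
Round up: n = 25 per group.

25 per group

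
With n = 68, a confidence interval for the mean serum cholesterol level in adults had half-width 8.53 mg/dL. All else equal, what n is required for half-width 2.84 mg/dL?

614

Margin of error scales as 1/√n, so n₂ = n₁·(E₁/E₂)².
n₂ = 68 × (8.53/2.84)² = 68 × 9.021 = 613.43
Round up: n₂ = 614.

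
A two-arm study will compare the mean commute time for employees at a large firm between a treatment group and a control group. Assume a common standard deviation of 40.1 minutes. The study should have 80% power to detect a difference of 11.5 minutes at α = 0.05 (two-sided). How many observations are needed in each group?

For two equal groups, n per group = 2·((z_{α/2} + z_β)·σ/δ)².
z_{α/2} = 1.960; z_β = 0.842 (power 80%).
n = 2 × (2.802 × 40.1 / 11.5)² = 2 × 95.46 = 190.92
Round up: n = 191 per group.

191 per group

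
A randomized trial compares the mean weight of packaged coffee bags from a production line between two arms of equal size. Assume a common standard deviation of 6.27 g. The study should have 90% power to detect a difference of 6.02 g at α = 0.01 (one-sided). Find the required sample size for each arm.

29 per group

For two equal groups, n per group = 2·((z_α + z_β)·σ/δ)².
z_α = 2.326; z_β = 1.282 (power 90%).
n = 2 × (3.608 × 6.27 / 6.02)² = 2 × 14.12 = 28.24
Round up: n = 29 per group.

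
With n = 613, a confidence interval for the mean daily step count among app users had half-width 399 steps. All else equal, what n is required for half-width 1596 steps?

Margin of error scales as 1/√n, so n₂ = n₁·(E₁/E₂)².
n₂ = 613 × (399/1596)² = 613 × 0.0625 = 38.31
Round up: n₂ = 39.

n = 39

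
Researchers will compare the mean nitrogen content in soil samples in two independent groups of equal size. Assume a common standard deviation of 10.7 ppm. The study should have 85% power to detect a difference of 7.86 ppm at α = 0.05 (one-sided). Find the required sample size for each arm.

27 per group

For two equal groups, n per group = 2·((z_α + z_β)·σ/δ)².
z_α = 1.645; z_β = 1.036 (power 85%).
n = 2 × (2.681 × 10.7 / 7.86)² = 2 × 13.32 = 26.64
Round up: n = 27 per group.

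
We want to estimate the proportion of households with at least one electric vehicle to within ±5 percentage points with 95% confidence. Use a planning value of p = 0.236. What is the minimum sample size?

278

For a proportion with margin E = 0.05 at 95% confidence, z = 1.960.
n = p̂(1−p̂)(z/E)² = 0.236 × 0.764 × (1.960/0.05)² = 277.06
Round up: n = 278.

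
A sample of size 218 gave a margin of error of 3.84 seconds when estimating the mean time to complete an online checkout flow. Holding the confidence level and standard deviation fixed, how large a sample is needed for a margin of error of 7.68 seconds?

Margin of error scales as 1/√n, so n₂ = n₁·(E₁/E₂)².
n₂ = 218 × (3.84/7.68)² = 218 × 0.25 = 54.50
Round up: n₂ = 55.

55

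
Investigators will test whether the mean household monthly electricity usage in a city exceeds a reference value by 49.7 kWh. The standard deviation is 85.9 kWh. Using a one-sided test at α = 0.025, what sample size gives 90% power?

For a one-sample z-test, n = ((z_α + z_β)·σ/δ)².
z_α = 1.960 (one-sided α = 0.025); z_β = 1.282 (power 90% → β = 0.1).
n = (3.242 × 85.9 / 49.7)² = 31.40
Round up: n = 32.

n = 32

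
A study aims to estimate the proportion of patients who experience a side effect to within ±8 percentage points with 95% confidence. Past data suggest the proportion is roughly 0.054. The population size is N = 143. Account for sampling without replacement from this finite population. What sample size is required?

26

For a proportion with margin E = 0.08 at 95% confidence, z = 1.960.
n = p̂(1−p̂)(z/E)² = 0.054 × 0.946 × (1.960/0.08)² = 30.66 — call this n₀.
Finite-population correction with N = 143: n = n₀ / (1 + (n₀−1)/N) = 30.66 / 1.207 = 25.40
Round up: n = 26.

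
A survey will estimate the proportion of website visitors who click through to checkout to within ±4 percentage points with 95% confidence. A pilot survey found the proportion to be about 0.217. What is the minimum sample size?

For a proportion with margin E = 0.04 at 95% confidence, z = 1.960.
n = p̂(1−p̂)(z/E)² = 0.217 × 0.783 × (1.960/0.04)² = 407.96
Round up: n = 408.

n = 408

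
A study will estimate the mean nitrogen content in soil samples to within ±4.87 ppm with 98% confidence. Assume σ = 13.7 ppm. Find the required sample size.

43

For a mean, the margin of error is E = z·σ/√n, so n = (zσ/E)².
At 98% confidence, z = 2.326.
n = (2.326 × 13.7 / 4.87)² = 42.82
Round up: n = 43.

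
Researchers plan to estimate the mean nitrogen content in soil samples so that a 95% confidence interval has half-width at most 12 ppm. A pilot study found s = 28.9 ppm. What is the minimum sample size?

For a mean, the margin of error is E = z·σ/√n, so n = (zσ/E)².
At 95% confidence, z = 1.960.
n = (1.960 × 28.9 / 12)² = 22.28
Round up: n = 23.

23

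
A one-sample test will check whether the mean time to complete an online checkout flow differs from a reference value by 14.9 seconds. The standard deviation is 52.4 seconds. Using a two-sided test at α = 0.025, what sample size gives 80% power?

n = 118

For a one-sample z-test, n = ((z_{α/2} + z_β)·σ/δ)².
z_{α/2} = 2.241 (two-sided α = 0.025); z_β = 0.842 (power 80% → β = 0.2).
n = (3.083 × 52.4 / 14.9)² = 117.55
Round up: n = 118.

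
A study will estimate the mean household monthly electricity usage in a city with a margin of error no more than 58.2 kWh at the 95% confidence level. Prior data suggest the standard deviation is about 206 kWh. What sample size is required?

For a mean, the margin of error is E = z·σ/√n, so n = (zσ/E)².
At 95% confidence, z = 1.960.
n = (1.960 × 206 / 58.2)² = 48.13
Round up: n = 49.

n = 49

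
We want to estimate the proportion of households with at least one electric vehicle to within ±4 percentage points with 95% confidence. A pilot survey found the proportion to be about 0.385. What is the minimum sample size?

n = 569

For a proportion with margin E = 0.04 at 95% confidence, z = 1.960.
n = p̂(1−p̂)(z/E)² = 0.385 × 0.615 × (1.960/0.04)² = 568.50
Round up: n = 569.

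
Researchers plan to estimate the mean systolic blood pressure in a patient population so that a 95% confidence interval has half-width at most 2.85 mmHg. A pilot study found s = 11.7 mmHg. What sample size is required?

For a mean, the margin of error is E = z·σ/√n, so n = (zσ/E)².
At 95% confidence, z = 1.960.
n = (1.960 × 11.7 / 2.85)² = 64.74
Round up: n = 65.

65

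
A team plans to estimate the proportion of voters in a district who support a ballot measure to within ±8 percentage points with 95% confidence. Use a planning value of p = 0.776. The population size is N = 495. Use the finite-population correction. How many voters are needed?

For a proportion with margin E = 0.08 at 95% confidence, z = 1.960.
n = p̂(1−p̂)(z/E)² = 0.776 × 0.224 × (1.960/0.08)² = 104.34 — call this n₀.
Finite-population correction with N = 495: n = n₀ / (1 + (n₀−1)/N) = 104.34 / 1.209 = 86.30
Round up: n = 87.

87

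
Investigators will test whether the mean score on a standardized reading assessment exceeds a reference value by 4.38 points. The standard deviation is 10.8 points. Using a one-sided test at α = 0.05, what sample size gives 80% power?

38

For a one-sample z-test, n = ((z_α + z_β)·σ/δ)².
z_α = 1.645 (one-sided α = 0.05); z_β = 0.842 (power 80% → β = 0.2).
n = (2.487 × 10.8 / 4.38)² = 37.61
Round up: n = 38.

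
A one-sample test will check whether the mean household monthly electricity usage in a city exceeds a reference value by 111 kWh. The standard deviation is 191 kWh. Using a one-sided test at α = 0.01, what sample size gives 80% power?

30

For a one-sample z-test, n = ((z_α + z_β)·σ/δ)².
z_α = 2.326 (one-sided α = 0.01); z_β = 0.842 (power 80% → β = 0.2).
n = (3.168 × 191 / 111)² = 29.72
Round up: n = 30.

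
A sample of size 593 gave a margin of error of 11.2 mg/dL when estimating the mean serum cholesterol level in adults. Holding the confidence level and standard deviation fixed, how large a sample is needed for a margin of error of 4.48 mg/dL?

Margin of error scales as 1/√n, so n₂ = n₁·(E₁/E₂)².
n₂ = 593 × (11.2/4.48)² = 593 × 6.25 = 3706.25
Round up: n₂ = 3707.

3707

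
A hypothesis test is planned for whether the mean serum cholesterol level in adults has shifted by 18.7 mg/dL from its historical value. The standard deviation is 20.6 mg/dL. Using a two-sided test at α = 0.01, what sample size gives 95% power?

For a one-sample z-test, n = ((z_{α/2} + z_β)·σ/δ)².
z_{α/2} = 2.576 (two-sided α = 0.01); z_β = 1.645 (power 95% → β = 0.05).
n = (4.221 × 20.6 / 18.7)² = 21.62
Round up: n = 22.

22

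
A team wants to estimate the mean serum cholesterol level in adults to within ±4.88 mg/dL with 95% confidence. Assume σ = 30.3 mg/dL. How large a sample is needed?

For a mean, the margin of error is E = z·σ/√n, so n = (zσ/E)².
At 95% confidence, z = 1.960.
n = (1.960 × 30.3 / 4.88)² = 148.10
Round up: n = 149.

149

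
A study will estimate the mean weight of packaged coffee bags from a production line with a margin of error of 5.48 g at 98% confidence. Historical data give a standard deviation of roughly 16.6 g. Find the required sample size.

For a mean, the margin of error is E = z·σ/√n, so n = (zσ/E)².
At 98% confidence, z = 2.326.
n = (2.326 × 16.6 / 5.48)² = 49.64
Round up: n = 50.

50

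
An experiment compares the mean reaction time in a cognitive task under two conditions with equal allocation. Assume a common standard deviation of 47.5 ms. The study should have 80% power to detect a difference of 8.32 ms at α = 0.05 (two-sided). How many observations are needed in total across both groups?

1024 total

For two equal groups, n per group = 2·((z_{α/2} + z_β)·σ/δ)².
z_{α/2} = 1.960; z_β = 0.842 (power 80%).
n = 2 × (2.802 × 47.5 / 8.32)² = 2 × 255.90 = 511.80
Round up: n = 512 per group.
Total across both groups: 2 × 512 = 1024.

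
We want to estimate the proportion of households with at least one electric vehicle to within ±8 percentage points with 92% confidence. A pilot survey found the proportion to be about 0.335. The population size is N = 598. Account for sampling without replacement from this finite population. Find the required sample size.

For a proportion with margin E = 0.08 at 92% confidence, z = 1.751.
n = p̂(1−p̂)(z/E)² = 0.335 × 0.665 × (1.751/0.08)² = 106.72 — call this n₀.
Finite-population correction with N = 598: n = n₀ / (1 + (n₀−1)/N) = 106.72 / 1.177 = 90.67
Round up: n = 91.

91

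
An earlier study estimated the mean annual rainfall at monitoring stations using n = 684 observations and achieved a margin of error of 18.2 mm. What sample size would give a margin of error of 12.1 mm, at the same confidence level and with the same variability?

Margin of error scales as 1/√n, so n₂ = n₁·(E₁/E₂)².
n₂ = 684 × (18.2/12.1)² = 684 × 2.262 = 1547.21
Round up: n₂ = 1548.

1548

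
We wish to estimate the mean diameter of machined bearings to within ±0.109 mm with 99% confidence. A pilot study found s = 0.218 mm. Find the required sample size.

27

For a mean, the margin of error is E = z·σ/√n, so n = (zσ/E)².
At 99% confidence, z = 2.576.
n = (2.576 × 0.218 / 0.109)² = 26.54
Round up: n = 27.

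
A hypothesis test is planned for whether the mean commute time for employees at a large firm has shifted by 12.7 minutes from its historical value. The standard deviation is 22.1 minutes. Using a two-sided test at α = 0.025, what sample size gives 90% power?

For a one-sample z-test, n = ((z_{α/2} + z_β)·σ/δ)².
z_{α/2} = 2.241 (two-sided α = 0.025); z_β = 1.282 (power 90% → β = 0.1).
n = (3.523 × 22.1 / 12.7)² = 37.58
Round up: n = 38.

38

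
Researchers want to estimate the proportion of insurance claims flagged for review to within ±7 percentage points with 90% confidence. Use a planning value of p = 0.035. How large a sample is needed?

For a proportion with margin E = 0.07 at 90% confidence, z = 1.645.
n = p̂(1−p̂)(z/E)² = 0.035 × 0.965 × (1.645/0.07)² = 18.65
Round up: n = 19.

n = 19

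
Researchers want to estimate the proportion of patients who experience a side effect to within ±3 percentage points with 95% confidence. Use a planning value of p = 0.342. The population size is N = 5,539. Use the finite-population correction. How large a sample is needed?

For a proportion with margin E = 0.03 at 95% confidence, z = 1.960.
n = p̂(1−p̂)(z/E)² = 0.342 × 0.658 × (1.960/0.03)² = 960.55 — call this n₀.
Finite-population correction with N = 5,539: n = n₀ / (1 + (n₀−1)/N) = 960.55 / 1.173 = 818.88
Round up: n = 819.

819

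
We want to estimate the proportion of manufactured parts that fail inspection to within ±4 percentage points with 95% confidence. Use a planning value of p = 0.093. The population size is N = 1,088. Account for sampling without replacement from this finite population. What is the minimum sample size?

171

For a proportion with margin E = 0.04 at 95% confidence, z = 1.960.
n = p̂(1−p̂)(z/E)² = 0.093 × 0.907 × (1.960/0.04)² = 202.53 — call this n₀.
Finite-population correction with N = 1,088: n = n₀ / (1 + (n₀−1)/N) = 202.53 / 1.185 = 170.91
Round up: n = 171.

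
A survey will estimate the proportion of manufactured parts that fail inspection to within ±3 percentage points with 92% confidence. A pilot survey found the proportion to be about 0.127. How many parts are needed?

378

For a proportion with margin E = 0.03 at 92% confidence, z = 1.751.
n = p̂(1−p̂)(z/E)² = 0.127 × 0.873 × (1.751/0.03)² = 377.70
Round up: n = 378.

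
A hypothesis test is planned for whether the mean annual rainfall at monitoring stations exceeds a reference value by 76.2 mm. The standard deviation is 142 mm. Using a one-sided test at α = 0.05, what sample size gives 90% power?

n = 30

For a one-sample z-test, n = ((z_α + z_β)·σ/δ)².
z_α = 1.645 (one-sided α = 0.05); z_β = 1.282 (power 90% → β = 0.1).
n = (2.927 × 142 / 76.2)² = 29.75
Round up: n = 30.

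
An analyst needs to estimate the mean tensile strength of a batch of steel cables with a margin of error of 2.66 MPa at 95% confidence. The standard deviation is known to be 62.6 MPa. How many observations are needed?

For a mean, the margin of error is E = z·σ/√n, so n = (zσ/E)².
At 95% confidence, z = 1.960.
n = (1.960 × 62.6 / 2.66)² = 2127.64
Round up: n = 2128.

2128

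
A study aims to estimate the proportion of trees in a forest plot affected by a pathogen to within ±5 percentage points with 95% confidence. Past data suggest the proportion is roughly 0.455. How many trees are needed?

382

For a proportion with margin E = 0.05 at 95% confidence, z = 1.960.
n = p̂(1−p̂)(z/E)² = 0.455 × 0.545 × (1.960/0.05)² = 381.05
Round up: n = 382.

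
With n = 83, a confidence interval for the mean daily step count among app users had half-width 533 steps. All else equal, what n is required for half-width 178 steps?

745

Margin of error scales as 1/√n, so n₂ = n₁·(E₁/E₂)².
n₂ = 83 × (533/178)² = 83 × 8.966 = 744.18
Round up: n₂ = 745.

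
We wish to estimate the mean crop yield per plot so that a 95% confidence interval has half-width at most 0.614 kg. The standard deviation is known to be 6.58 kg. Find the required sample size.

442

For a mean, the margin of error is E = z·σ/√n, so n = (zσ/E)².
At 95% confidence, z = 1.960.
n = (1.960 × 6.58 / 0.614)² = 441.19
Round up: n = 442.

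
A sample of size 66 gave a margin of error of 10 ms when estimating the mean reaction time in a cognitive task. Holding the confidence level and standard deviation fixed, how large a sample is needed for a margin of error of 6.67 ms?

149

Margin of error scales as 1/√n, so n₂ = n₁·(E₁/E₂)².
n₂ = 66 × (10/6.67)² = 66 × 2.248 = 148.37
Round up: n₂ = 149.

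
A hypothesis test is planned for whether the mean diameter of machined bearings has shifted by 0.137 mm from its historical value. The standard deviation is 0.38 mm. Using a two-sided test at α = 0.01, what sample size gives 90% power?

n = 115

For a one-sample z-test, n = ((z_{α/2} + z_β)·σ/δ)².
z_{α/2} = 2.576 (two-sided α = 0.01); z_β = 1.282 (power 90% → β = 0.1).
n = (3.858 × 0.38 / 0.137)² = 114.51
Round up: n = 115.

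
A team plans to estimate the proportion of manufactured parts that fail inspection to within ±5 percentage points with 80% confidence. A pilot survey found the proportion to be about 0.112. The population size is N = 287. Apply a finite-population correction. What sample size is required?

For a proportion with margin E = 0.05 at 80% confidence, z = 1.282.
n = p̂(1−p̂)(z/E)² = 0.112 × 0.888 × (1.282/0.05)² = 65.38 — call this n₀.
Finite-population correction with N = 287: n = n₀ / (1 + (n₀−1)/N) = 65.38 / 1.224 = 53.42
Round up: n = 54.

54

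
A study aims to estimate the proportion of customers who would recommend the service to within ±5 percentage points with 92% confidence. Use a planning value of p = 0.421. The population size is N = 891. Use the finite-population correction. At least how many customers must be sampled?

225

For a proportion with margin E = 0.05 at 92% confidence, z = 1.751.
n = p̂(1−p̂)(z/E)² = 0.421 × 0.579 × (1.751/0.05)² = 298.95 — call this n₀.
Finite-population correction with N = 891: n = n₀ / (1 + (n₀−1)/N) = 298.95 / 1.334 = 224.10
Round up: n = 225.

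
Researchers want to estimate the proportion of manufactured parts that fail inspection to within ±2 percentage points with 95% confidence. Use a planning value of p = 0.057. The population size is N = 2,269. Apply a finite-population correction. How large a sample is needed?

For a proportion with margin E = 0.02 at 95% confidence, z = 1.960.
n = p̂(1−p̂)(z/E)² = 0.057 × 0.943 × (1.960/0.02)² = 516.22 — call this n₀.
Finite-population correction with N = 2,269: n = n₀ / (1 + (n₀−1)/N) = 516.22 / 1.227 = 420.72
Round up: n = 421.

n = 421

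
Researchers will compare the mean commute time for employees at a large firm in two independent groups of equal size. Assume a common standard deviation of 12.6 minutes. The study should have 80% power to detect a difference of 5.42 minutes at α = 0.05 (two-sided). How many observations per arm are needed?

For two equal groups, n per group = 2·((z_{α/2} + z_β)·σ/δ)².
z_{α/2} = 1.960; z_β = 0.842 (power 80%).
n = 2 × (2.802 × 12.6 / 5.42)² = 2 × 42.43 = 84.86
Round up: n = 85 per group.

85 per group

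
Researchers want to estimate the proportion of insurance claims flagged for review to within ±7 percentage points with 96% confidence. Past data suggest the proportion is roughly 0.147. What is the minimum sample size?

108

For a proportion with margin E = 0.07 at 96% confidence, z = 2.054.
n = p̂(1−p̂)(z/E)² = 0.147 × 0.853 × (2.054/0.07)² = 107.96
Round up: n = 108.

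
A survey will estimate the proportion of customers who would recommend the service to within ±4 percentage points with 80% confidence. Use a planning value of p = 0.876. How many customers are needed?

For a proportion with margin E = 0.04 at 80% confidence, z = 1.282.
n = p̂(1−p̂)(z/E)² = 0.876 × 0.124 × (1.282/0.04)² = 111.58
Round up: n = 112.

112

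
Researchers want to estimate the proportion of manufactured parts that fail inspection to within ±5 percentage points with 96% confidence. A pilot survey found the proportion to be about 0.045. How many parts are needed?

73

For a proportion with margin E = 0.05 at 96% confidence, z = 2.054.
n = p̂(1−p̂)(z/E)² = 0.045 × 0.955 × (2.054/0.05)² = 72.52
Round up: n = 73.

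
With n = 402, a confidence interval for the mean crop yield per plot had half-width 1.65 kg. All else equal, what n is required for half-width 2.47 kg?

Margin of error scales as 1/√n, so n₂ = n₁·(E₁/E₂)².
n₂ = 402 × (1.65/2.47)² = 402 × 0.4462 = 179.37
Round up: n₂ = 180.

180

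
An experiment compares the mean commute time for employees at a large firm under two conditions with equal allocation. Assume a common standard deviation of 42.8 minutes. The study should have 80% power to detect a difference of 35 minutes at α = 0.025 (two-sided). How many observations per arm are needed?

For two equal groups, n per group = 2·((z_{α/2} + z_β)·σ/δ)².
z_{α/2} = 2.241; z_β = 0.842 (power 80%).
n = 2 × (3.083 × 42.8 / 35)² = 2 × 14.21 = 28.42
Round up: n = 29 per group.

29 per group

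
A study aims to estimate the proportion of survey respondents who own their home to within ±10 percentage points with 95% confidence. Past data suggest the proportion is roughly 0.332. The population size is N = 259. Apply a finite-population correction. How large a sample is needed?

65

For a proportion with margin E = 0.1 at 95% confidence, z = 1.960.
n = p̂(1−p̂)(z/E)² = 0.332 × 0.668 × (1.960/0.1)² = 85.20 — call this n₀.
Finite-population correction with N = 259: n = n₀ / (1 + (n₀−1)/N) = 85.20 / 1.325 = 64.30
Round up: n = 65.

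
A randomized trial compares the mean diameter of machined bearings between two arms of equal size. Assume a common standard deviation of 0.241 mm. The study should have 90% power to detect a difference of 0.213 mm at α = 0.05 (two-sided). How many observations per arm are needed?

For two equal groups, n per group = 2·((z_{α/2} + z_β)·σ/δ)².
z_{α/2} = 1.960; z_β = 1.282 (power 90%).
n = 2 × (3.242 × 0.241 / 0.213)² = 2 × 13.46 = 26.92
Round up: n = 27 per group.

27 per group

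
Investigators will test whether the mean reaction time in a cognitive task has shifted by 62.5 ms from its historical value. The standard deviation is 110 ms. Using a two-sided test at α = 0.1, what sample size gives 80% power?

For a one-sample z-test, n = ((z_{α/2} + z_β)·σ/δ)².
z_{α/2} = 1.645 (two-sided α = 0.1); z_β = 0.842 (power 80% → β = 0.2).
n = (2.487 × 110 / 62.5)² = 19.16
Round up: n = 20.

20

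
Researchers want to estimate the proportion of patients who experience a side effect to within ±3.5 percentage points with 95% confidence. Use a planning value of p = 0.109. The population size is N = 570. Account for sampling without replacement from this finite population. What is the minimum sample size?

For a proportion with margin E = 0.035 at 95% confidence, z = 1.960.
n = p̂(1−p̂)(z/E)² = 0.109 × 0.891 × (1.960/0.035)² = 304.57 — call this n₀.
Finite-population correction with N = 570: n = n₀ / (1 + (n₀−1)/N) = 304.57 / 1.533 = 198.68
Round up: n = 199.

n = 199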